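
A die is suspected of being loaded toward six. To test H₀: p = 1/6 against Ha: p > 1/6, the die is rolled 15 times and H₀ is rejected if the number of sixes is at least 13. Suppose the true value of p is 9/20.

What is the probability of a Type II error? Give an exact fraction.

β = P(fail to reject H₀ | Ha true) = P(K ≤ 12 | p = 9/20), K ~ Binomial(15, 9/20).
Summing C(15,j)·(9/20)^j·(11/20)^{15-j} for j = 0..12 gives 32731725032763916841/32768000000000000000.

32731725032763916841/32768000000000000000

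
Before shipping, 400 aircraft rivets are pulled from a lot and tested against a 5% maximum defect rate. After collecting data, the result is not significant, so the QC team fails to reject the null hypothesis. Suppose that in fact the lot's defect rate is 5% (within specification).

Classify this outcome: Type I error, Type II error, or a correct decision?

The conventional null hypothesis here is that the lot's defect rate is 5% (within specification).
The test retained a true H₀ — the decision matches the true state.

No error — this is a correct decision.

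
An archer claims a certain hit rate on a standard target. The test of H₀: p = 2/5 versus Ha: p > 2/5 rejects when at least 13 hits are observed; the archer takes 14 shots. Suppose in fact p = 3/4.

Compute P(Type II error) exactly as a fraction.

Under the alternative p = 3/4, S ~ Binomial(14, 3/4); β is the probability the test does not reject, P(S < 13).
Equivalently, β = 1 − P(S ≥ 13) = 241331965/268435456.

241331965/268435456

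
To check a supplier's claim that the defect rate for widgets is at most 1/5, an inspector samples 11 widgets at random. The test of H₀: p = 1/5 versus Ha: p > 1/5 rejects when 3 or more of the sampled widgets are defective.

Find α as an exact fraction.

3736313/9765625

Under H₀, Y ~ Binomial(11, 1/5); the Type I error rate is P(Y ≥ 3).
α = 1 − P(Y ≤ 2) = 1 − 6029312/9765625 = 3736313/9765625.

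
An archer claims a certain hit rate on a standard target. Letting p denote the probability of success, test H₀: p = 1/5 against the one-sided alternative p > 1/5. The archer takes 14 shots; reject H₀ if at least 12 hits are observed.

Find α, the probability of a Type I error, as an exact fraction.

1513/6103515625

Under H₀, X ~ Binomial(14, 1/5), and α = P(X ≥ 12).
Adding the binomial terms for j = 12 through 14 with p = 1/5 yields 1513/6103515625.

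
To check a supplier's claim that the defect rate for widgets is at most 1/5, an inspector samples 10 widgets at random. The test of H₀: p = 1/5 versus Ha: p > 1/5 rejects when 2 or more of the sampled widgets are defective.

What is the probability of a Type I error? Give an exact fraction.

α = P(reject H₀ | H₀ true) = P(X ≥ 2 | p = 1/5), X ~ Binomial(10, 1/5).
Computing the lower-tail complement: 1 − 3670016/9765625 = 6095609/9765625.

6095609/9765625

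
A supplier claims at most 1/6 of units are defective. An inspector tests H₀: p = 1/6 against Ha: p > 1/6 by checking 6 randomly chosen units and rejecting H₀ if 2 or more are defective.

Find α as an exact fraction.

Under H₀, Y ~ Binomial(6, 1/6); the Type I error rate is P(Y ≥ 2).
Via the complement, α = 1 − Σ_{j=0}^{1} C(6,j)(1/6)^j(5/6)^{6-j} = 12281/46656.

12281/46656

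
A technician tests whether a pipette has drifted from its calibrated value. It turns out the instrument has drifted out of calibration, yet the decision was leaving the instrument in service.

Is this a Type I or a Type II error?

The null hypothesis here is that the instrument is correctly calibrated.
'Leaving the instrument in service' corresponds to failing to reject H₀.
H₀ was not rejected but H₀ is false — a Type II error (false negative).

Type II error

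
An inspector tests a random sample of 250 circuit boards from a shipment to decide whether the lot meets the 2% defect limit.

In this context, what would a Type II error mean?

With the conventional null hypothesis that the lot's defect rate is 2% (within specification):
A Type II error is failing to reject H₀ when H₀ is false.
Here that means accepting the lot and shipping it when actually the lot's defect rate exceeds 2%.

A Type II error would mean concluding that the lot's defect rate is 2% (within specification) (or at least failing to establish that the lot's defect rate exceeds 2%) when in fact the lot's defect rate exceeds 2%.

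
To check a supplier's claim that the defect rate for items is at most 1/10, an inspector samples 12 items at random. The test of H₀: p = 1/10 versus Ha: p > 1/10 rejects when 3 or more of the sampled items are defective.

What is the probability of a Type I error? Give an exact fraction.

Under H₀, X ~ Binomial(12, 1/10); the Type I error rate is P(X ≥ 3).
Computing the lower-tail complement: 1 − 177826004451/200000000000 = 22173995549/200000000000.

22173995549/200000000000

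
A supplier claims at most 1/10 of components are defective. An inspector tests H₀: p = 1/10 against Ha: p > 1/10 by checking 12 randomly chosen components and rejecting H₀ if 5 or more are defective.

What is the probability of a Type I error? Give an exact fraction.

432934327/100000000000

Under H₀, X ~ Binomial(12, 1/10); the Type I error rate is P(X ≥ 5).
α = 1 − P(X ≤ 4) = 1 − 99567065673/100000000000 = 432934327/100000000000.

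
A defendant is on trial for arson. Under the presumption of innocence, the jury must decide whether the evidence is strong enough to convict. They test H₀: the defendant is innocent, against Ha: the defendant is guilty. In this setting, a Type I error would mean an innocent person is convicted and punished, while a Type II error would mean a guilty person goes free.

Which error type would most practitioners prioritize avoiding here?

Type I error

The Type I consequence (an innocent person is convicted and punished) is more severe than the Type II consequence (a guilty person goes free).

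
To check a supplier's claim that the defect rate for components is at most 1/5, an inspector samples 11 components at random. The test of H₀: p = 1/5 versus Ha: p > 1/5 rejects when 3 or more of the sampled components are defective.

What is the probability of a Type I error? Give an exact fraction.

The significance level is the probability, assuming p = 1/5, of seeing 3 or more defectives in 11 draws.
α = 1 − P(Y ≤ 2) = 1 − 6029312/9765625 = 3736313/9765625.

3736313/9765625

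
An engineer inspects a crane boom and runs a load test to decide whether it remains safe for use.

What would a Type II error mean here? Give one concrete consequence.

With the conventional null hypothesis that the structure meets the required load capacity (safe):
A Type II error is failing to reject H₀ when H₀ is false.
Here that means keeping the structure open when actually the structure is structurally deficient.

A Type II error would mean concluding that the structure meets the required load capacity (safe) (or at least failing to establish that the structure is structurally deficient) when in fact the structure is structurally deficient. Consequence: a deficient structure remains in service and may fail under load.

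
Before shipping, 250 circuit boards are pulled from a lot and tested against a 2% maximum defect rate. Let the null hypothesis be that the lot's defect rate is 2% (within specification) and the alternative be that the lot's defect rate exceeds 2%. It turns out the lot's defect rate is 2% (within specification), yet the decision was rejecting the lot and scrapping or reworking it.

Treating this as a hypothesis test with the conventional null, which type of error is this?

'Rejecting the lot and scrapping or reworking it' corresponds to rejecting H₀.
H₀ was rejected but H₀ is true — a Type I error (false positive).

Type I error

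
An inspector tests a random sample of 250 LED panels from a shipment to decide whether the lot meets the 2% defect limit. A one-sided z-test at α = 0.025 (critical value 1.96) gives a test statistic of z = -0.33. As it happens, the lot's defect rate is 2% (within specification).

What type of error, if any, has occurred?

Neither — the decision is correct.

The conventional null hypothesis is that the lot's defect rate is 2% (within specification).
Since z = -0.33 ≤ z* = 1.96, H₀ is not rejected.
H₀ is true (actually the lot's defect rate is 2% (within specification)).
The decision matches the true state — no error.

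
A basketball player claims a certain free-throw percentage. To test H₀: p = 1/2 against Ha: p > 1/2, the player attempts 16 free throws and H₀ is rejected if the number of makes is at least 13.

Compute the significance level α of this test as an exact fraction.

697/65536

Under H₀, X ~ Binomial(16, 1/2), and α = P(X ≥ 13).
Summing the upper tail: (560 + 120 + 16 + 1) / 2^16 = 697/65536.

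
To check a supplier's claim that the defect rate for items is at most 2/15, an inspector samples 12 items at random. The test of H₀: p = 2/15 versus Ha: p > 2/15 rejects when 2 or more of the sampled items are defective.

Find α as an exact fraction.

63436403311256/129746337890625

Under H₀, Y ~ Binomial(12, 2/15); the Type I error rate is P(Y ≥ 2).
Computing the lower-tail complement: 1 − 66309934579369/129746337890625 = 63436403311256/129746337890625.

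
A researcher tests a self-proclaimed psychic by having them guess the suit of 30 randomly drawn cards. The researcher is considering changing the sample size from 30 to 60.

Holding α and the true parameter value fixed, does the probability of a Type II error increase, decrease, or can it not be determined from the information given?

More data shrinks sampling variability; the test statistic under Ha concentrates further from the null value, making rejection more likely.

It decreases.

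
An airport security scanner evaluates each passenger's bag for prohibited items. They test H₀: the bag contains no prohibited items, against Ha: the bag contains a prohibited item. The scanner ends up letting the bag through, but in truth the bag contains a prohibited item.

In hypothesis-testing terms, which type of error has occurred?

Type II error

'Letting the bag through' corresponds to failing to reject H₀.
H₀ was not rejected but H₀ is false — a Type II error (false negative).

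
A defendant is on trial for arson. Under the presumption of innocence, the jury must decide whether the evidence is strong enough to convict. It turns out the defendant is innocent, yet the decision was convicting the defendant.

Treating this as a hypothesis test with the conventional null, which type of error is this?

Type I error

The null hypothesis here is that the defendant is innocent.
'Convicting the defendant' corresponds to rejecting H₀.
H₀ was rejected but H₀ is true — a Type I error (false positive).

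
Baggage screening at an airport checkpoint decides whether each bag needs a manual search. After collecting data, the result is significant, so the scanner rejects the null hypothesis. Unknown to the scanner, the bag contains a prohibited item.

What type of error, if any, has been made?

The conventional null hypothesis here is that the bag contains no prohibited items.
The test rejected a false H₀ — the decision matches the true state.

Neither — the decision is correct.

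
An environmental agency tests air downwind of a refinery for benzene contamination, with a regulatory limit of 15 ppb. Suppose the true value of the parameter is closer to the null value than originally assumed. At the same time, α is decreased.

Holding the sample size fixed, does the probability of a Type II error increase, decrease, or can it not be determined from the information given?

It increases.

A smaller true effect puts the Ha sampling distribution closer to H₀, so more of it falls in the non-rejection region. Lowering α raises the bar for rejection; under Ha, the test now fails to reject on outcomes it previously would have rejected. Both changes push β in the same direction.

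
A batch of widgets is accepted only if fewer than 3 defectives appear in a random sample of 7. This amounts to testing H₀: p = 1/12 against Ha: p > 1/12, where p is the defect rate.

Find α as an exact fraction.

The significance level is the probability, assuming p = 1/12, of seeing 3 or more defectives in 7 draws.
α = 1 − P(K ≤ 2) = 1 − 11756723/11943936 = 187213/11943936.

187213/11943936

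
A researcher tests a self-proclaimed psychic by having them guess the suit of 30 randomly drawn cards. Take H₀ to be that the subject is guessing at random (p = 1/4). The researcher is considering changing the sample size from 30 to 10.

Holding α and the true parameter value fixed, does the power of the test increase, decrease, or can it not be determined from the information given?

Reducing n widens both sampling distributions, so the test has less ability to distinguish Ha from H₀.
Since power = 1 − β and β increases, power decreases.

It decreases.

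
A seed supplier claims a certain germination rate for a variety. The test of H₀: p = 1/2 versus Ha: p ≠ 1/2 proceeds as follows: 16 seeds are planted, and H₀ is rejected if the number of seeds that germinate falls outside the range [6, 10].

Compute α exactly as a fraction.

α = P(S ≤ 5 or S ≥ 11 | p = 1/2), S ~ Binomial(16, 1/2).
Each tail has probability (1 + 16 + 120 + 560 + 1820 + 4368)/65536; doubling gives α = 13770/65536 = 6885/32768.

6885/32768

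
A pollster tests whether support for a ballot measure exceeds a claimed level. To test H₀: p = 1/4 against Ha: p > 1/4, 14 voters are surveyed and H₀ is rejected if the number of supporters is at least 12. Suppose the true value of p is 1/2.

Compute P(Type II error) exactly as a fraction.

8139/8192

A Type II error is failing to reject when Ha holds: with p = 1/2, β = P(Y ≤ 11).
Adding the binomial probabilities P(Y=0)+…+P(Y=11) at p = 1/2 gives 8139/8192.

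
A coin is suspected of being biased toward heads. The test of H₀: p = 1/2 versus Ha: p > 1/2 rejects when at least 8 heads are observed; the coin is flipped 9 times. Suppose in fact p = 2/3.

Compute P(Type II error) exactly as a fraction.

16867/19683

Under the alternative p = 2/3, Y ~ Binomial(9, 2/3); β is the probability the test does not reject, P(Y < 8).
Adding the binomial probabilities P(Y=0)+…+P(Y=7) at p = 2/3 gives 16867/19683.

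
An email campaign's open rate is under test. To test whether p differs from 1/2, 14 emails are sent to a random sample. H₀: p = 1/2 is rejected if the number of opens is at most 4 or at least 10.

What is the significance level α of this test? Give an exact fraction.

1471/8192

α = P(X ≤ 4 or X ≥ 10 | p = 1/2), X ~ Binomial(14, 1/2).
Each tail has probability (1 + 14 + 91 + 364 + 1001)/16384; doubling gives α = 2942/16384 = 1471/8192.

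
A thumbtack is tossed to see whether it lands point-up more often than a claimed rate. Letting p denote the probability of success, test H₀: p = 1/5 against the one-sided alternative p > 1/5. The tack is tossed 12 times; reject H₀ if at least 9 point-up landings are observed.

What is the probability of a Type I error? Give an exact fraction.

3037/48828125

The Type I error probability is α = P(X ≥ 9) computed under H₀, where X ~ Binomial(12, 1/5).
Adding the binomial terms for j = 9 through 12 with p = 1/5 yields 3037/48828125.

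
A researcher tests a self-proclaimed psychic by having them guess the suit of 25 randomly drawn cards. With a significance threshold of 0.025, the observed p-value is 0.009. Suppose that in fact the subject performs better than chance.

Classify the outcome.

The conventional null hypothesis is that the subject is guessing at random (p = 1/4).
Since p = 0.009 < α = 0.025, H₀ is rejected.
H₀ is false (actually the subject performs better than chance).
The decision matches the true state — no error.

No error — this is a correct decision.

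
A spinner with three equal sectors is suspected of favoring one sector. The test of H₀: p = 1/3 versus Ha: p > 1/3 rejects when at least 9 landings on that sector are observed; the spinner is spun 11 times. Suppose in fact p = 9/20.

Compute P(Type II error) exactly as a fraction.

8070737386943/8192000000000

β = P(fail to reject H₀ | Ha true) = P(K ≤ 8 | p = 9/20), K ~ Binomial(11, 9/20).
Adding the binomial probabilities P(K=0)+…+P(K=8) at p = 9/20 gives 8070737386943/8192000000000.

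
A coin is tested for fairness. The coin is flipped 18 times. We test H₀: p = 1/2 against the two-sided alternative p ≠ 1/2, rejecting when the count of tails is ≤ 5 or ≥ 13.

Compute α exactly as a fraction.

1577/16384

Under H₀, K ~ Binomial(18, 1/2); α is the probability of landing in either tail, P(K ≤ 5) + P(K ≥ 13).
The two tails are symmetric, so α = 2·(1 + 18 + 153 + 816 + 3060 + 8568)/2^18 = 25232/262144 = 1577/16384.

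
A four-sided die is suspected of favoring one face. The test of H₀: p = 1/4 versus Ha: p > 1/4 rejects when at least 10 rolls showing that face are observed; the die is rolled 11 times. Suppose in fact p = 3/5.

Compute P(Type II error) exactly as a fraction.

β = P(fail to reject H₀ | Ha true) = P(Y ≤ 9 | p = 3/5), Y ~ Binomial(11, 3/5).
Equivalently, β = 1 − P(Y ≥ 10) = 1894076/1953125.

1894076/1953125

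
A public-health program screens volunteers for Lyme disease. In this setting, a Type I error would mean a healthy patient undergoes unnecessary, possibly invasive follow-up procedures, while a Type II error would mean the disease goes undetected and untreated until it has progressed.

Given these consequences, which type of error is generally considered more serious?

The Type II consequence (the disease goes undetected and untreated until it has progressed) is more severe than the Type I consequence (a healthy patient undergoes unnecessary, possibly invasive follow-up procedures).

Type II error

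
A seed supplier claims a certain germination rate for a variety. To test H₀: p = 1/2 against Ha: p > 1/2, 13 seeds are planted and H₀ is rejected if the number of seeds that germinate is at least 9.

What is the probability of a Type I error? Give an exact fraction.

The Type I error probability is α = P(S ≥ 9) computed under H₀, where S ~ Binomial(13, 1/2).
Summing the upper tail: (715 + 286 + 78 + 13 + 1) / 2^13 = 1093/8192.

1093/8192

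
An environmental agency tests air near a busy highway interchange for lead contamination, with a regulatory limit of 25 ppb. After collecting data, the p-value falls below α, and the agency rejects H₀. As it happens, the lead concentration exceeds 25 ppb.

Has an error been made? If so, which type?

No error — this is a correct decision.

The conventional null hypothesis here is that the lead concentration is at or below 25 ppb (safe).
The test rejected a false H₀ — the decision matches the true state.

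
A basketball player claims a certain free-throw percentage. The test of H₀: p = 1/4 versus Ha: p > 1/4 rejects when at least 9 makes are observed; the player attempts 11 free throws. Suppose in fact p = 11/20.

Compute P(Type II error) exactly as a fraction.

38288445266097/40960000000000

β = P(fail to reject H₀ | Ha true) = P(K ≤ 8 | p = 11/20), K ~ Binomial(11, 11/20).
Summing C(11,j)·(11/20)^j·(9/20)^{11-j} for j = 0..8 gives 38288445266097/40960000000000.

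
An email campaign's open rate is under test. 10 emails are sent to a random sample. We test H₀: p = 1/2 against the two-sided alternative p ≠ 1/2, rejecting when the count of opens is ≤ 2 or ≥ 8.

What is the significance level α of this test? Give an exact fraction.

α = P(K ≤ 2 or K ≥ 8 | p = 1/2), K ~ Binomial(10, 1/2).
By symmetry, α = 2·P(K ≤ 2) = 2·(1 + 10 + 45)/1024 = 112/1024 = 7/64.

7/64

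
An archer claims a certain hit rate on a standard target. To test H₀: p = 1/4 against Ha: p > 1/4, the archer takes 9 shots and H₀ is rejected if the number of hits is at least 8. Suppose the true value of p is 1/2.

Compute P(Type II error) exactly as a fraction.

251/256

A Type II error is failing to reject when Ha holds: with p = 1/2, β = P(X ≤ 7).
Equivalently, β = 1 − P(X ≥ 8) = 251/256.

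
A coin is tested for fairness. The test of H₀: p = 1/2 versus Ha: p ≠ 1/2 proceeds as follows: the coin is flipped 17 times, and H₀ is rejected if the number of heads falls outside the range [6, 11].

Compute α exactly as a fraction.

4701/32768

The significance level is the null-hypothesis probability of the rejection region {≤5} ∪ {≥12}.
The two tails are symmetric, so α = 2·(1 + 17 + 136 + 680 + 2380 + 6188)/2^17 = 18804/131072 = 4701/32768.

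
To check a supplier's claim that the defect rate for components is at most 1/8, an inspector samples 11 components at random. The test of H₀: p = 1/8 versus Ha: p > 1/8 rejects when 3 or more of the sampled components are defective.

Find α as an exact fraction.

α = P(reject H₀ | H₀ true) = P(X ≥ 3 | p = 1/8), X ~ Binomial(11, 1/8).
α = 1 − P(X ≤ 2) = 1 − 7304002867/8589934592 = 1285931725/8589934592.

1285931725/8589934592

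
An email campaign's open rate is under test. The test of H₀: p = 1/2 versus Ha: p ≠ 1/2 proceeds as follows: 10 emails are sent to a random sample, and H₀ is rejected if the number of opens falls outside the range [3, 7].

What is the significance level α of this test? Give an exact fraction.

7/64

α = P(S ≤ 2 or S ≥ 8 | p = 1/2), S ~ Binomial(10, 1/2).
Each tail has probability (1 + 10 + 45)/1024; doubling gives α = 112/1024 = 7/64.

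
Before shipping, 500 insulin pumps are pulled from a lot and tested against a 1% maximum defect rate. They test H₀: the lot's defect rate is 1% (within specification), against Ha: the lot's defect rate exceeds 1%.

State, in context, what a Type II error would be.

A Type II error would mean concluding that the lot's defect rate is 1% (within specification) (or at least failing to establish that the lot's defect rate exceeds 1%) when in fact the lot's defect rate exceeds 1%.

A Type II error is failing to reject H₀ when H₀ is false.
Here that means accepting the lot and shipping it when actually the lot's defect rate exceeds 1%.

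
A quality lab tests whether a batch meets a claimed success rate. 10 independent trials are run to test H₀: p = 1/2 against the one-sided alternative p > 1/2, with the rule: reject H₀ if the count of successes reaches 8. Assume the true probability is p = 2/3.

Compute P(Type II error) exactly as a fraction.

13795/19683

Under the alternative p = 2/3, X ~ Binomial(10, 2/3); β is the probability the test does not reject, P(X < 8).
Summing C(10,j)·(2/3)^j·(1/3)^{10-j} for j = 0..7 gives 13795/19683.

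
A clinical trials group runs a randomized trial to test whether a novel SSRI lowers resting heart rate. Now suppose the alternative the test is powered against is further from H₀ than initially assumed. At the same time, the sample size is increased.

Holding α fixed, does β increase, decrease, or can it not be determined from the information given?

It decreases.

The further the true parameter sits from the null value, the more of the Ha sampling distribution falls in the rejection region. More data shrinks sampling variability; the test statistic under Ha concentrates further from the null value, making rejection more likely. Both changes push β in the same direction.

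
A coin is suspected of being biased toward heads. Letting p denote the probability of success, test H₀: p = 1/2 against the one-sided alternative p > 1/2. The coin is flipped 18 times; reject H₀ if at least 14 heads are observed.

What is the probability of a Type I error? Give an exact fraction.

The Type I error probability is α = P(Y ≥ 14) computed under H₀, where Y ~ Binomial(18, 1/2).
Summing the upper tail: (3060 + 816 + 153 + 18 + 1) / 2^18 = 4048/262144 = 253/16384.

253/16384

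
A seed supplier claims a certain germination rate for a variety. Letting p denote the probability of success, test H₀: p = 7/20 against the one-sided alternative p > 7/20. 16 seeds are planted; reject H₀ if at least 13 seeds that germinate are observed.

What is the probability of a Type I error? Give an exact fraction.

26795915385191141/131072000000000000000

Under H₀, K ~ Binomial(16, 7/20), and α = P(K ≥ 13).
Adding the binomial terms for j = 13 through 16 with p = 7/20 yields 26795915385191141/131072000000000000000.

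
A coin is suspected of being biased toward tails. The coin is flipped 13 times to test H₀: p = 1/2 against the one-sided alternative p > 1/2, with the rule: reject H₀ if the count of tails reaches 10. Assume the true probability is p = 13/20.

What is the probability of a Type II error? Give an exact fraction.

739046497348117/1024000000000000

Under the alternative p = 13/20, K ~ Binomial(13, 13/20); β is the probability the test does not reject, P(K < 10).
Equivalently, β = 1 − P(K ≥ 10) = 739046497348117/1024000000000000.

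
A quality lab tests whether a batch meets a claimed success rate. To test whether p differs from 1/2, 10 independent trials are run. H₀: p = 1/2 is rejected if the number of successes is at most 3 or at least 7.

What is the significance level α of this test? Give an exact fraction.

Under H₀, Y ~ Binomial(10, 1/2); α is the probability of landing in either tail, P(Y ≤ 3) + P(Y ≥ 7).
The two tails are symmetric, so α = 2·(1 + 10 + 45 + 120)/2^10 = 352/1024 = 11/32.

11/32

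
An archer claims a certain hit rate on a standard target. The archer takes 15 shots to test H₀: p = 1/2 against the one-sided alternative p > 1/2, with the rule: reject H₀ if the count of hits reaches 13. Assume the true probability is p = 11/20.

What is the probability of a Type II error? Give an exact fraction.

Under the alternative p = 11/20, Y ~ Binomial(15, 11/20); β is the probability the test does not reject, P(Y < 13).
Equivalently, β = 1 − P(Y ≥ 13) = 32418940857512713659/32768000000000000000.

32418940857512713659/32768000000000000000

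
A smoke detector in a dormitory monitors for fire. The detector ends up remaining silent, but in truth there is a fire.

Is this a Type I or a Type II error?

Type II error

The null hypothesis here is that there is no fire.
'Remaining silent' corresponds to failing to reject H₀.
H₀ was not rejected but H₀ is false — a Type II error (false negative).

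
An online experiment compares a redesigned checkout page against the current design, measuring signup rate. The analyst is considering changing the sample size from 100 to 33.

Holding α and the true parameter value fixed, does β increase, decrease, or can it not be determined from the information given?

It increases.

A smaller sample increases the standard error, so the sampling distributions under H₀ and Ha overlap more.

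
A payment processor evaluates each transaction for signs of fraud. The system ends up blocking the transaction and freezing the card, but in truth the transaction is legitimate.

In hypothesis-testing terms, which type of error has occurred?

Type I error

The null hypothesis here is that the transaction is legitimate.
'Blocking the transaction and freezing the card' corresponds to rejecting H₀.
H₀ was rejected but H₀ is true — a Type I error (false positive).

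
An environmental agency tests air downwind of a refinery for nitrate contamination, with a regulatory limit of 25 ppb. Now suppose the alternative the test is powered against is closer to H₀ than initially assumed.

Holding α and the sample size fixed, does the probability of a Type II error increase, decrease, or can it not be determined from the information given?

It increases.

A smaller true effect puts the Ha sampling distribution closer to H₀, so more of it falls in the non-rejection region.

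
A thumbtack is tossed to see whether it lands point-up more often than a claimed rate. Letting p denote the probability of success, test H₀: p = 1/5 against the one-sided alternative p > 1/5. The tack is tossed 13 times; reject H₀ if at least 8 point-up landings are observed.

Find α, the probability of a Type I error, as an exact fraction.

α = P(reject H₀ | H₀ true) = P(X ≥ 8 | p = 1/5), with X ~ Binomial(13, 1/5).
P(X ≥ 8) = Σ_{j=8}^{13} C(13,j)·(1/5)^j·(4/5)^{13-j} = 1520533/1220703125.

1520533/1220703125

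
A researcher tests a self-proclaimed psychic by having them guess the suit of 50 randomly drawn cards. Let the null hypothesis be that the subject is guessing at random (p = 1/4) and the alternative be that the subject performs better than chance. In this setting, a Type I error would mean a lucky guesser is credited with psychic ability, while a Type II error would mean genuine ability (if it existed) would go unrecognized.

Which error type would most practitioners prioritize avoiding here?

The Type I consequence (a lucky guesser is credited with psychic ability) is more severe than the Type II consequence (genuine ability (if it existed) would go unrecognized).

Type I error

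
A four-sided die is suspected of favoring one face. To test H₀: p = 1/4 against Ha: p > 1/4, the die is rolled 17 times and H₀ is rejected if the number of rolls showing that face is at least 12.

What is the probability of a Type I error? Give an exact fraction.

429025/4294967296

The Type I error probability is α = P(S ≥ 12) computed under H₀, where S ~ Binomial(17, 1/4).
Summing C(17,j)(1/4)^j(3/4)^{17−j} for j = 12,…,17 gives 429025/4294967296.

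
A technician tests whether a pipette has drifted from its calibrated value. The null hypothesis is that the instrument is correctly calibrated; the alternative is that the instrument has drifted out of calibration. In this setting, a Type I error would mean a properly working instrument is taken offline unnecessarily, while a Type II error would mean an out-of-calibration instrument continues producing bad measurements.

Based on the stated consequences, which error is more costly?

Type II error

The Type II consequence (an out-of-calibration instrument continues producing bad measurements) is more severe than the Type I consequence (a properly working instrument is taken offline unnecessarily).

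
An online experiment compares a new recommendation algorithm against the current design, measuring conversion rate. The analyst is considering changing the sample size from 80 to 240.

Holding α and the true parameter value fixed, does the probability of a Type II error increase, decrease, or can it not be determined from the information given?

It decreases.

A larger sample reduces the standard error, pulling the sampling distribution under Ha further from the non-rejection region.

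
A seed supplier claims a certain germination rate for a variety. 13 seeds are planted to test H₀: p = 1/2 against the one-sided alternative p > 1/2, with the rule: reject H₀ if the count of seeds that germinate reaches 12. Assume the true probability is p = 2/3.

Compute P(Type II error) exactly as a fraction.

510961/531441

β = P(fail to reject H₀ | Ha true) = P(K ≤ 11 | p = 2/3), K ~ Binomial(13, 2/3).
Adding the binomial probabilities P(K=0)+…+P(K=11) at p = 2/3 gives 510961/531441.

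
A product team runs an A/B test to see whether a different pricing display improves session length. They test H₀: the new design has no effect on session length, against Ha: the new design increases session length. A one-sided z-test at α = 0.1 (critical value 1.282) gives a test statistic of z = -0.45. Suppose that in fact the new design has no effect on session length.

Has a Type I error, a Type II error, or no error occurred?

No error — this is a correct decision.

Since z = -0.45 ≤ z* = 1.282, H₀ is not rejected.
H₀ is true (actually the new design has no effect on session length).
The decision matches the true state — no error.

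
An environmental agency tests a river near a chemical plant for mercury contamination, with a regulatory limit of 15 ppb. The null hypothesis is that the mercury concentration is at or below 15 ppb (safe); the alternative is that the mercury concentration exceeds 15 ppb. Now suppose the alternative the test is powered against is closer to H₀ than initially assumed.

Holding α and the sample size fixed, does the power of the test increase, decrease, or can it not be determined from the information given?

When the true parameter is near the null value, the test has a harder time distinguishing Ha from H₀.
Since power = 1 − β and β increases, power decreases.

It decreases.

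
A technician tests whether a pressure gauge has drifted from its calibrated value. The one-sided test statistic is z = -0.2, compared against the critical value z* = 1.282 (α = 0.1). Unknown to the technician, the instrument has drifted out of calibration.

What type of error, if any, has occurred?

The conventional null hypothesis is that the instrument is correctly calibrated.
Since z = -0.2 ≤ z* = 1.282, H₀ is not rejected.
H₀ is false (actually the instrument has drifted out of calibration).
Failing to reject a false H₀ is a Type II error.

Type II error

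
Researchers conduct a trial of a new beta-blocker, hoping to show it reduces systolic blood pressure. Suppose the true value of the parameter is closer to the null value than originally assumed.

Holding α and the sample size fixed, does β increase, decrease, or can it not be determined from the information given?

A smaller departure from H₀ means the test statistic under Ha is distributed closer to where it would be under H₀; rejection becomes less likely.

It increases.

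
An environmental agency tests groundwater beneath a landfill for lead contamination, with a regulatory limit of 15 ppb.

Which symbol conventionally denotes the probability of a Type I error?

α

P(Type I error) = P(reject H₀ | H₀ true) = α, the significance level.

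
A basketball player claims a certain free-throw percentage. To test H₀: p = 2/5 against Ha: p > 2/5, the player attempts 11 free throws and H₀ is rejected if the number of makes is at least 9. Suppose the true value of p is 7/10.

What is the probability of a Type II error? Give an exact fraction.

Under the alternative p = 7/10, K ~ Binomial(11, 7/10); β is the probability the test does not reject, P(K < 9).
Adding the binomial probabilities P(K=0)+…+P(K=8) at p = 7/10 gives 2749038183/4000000000.

2749038183/4000000000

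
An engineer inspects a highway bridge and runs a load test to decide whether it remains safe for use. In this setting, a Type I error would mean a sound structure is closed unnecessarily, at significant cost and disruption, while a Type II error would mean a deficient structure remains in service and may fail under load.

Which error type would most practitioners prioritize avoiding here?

Type II error

The Type II consequence (a deficient structure remains in service and may fail under load) is more severe than the Type I consequence (a sound structure is closed unnecessarily, at significant cost and disruption).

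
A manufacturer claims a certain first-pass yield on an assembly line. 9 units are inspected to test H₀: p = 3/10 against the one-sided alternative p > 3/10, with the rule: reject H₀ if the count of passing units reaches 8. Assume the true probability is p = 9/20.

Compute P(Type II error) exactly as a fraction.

126837738533/128000000000

β = P(fail to reject H₀ | Ha true) = P(K ≤ 7 | p = 9/20), K ~ Binomial(9, 9/20).
Summing C(9,j)·(9/20)^j·(11/20)^{9-j} for j = 0..7 gives 126837738533/128000000000.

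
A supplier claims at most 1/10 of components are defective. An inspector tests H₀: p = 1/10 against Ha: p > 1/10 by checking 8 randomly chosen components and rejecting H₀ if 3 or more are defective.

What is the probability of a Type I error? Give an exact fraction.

Under H₀, S ~ Binomial(8, 1/10); the Type I error rate is P(S ≥ 3).
Computing the lower-tail complement: 1 − 96190821/100000000 = 3809179/100000000.

3809179/100000000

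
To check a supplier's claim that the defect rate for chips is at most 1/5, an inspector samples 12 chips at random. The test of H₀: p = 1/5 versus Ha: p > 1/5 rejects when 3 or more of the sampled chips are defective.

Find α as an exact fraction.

21565149/48828125

Under H₀, X ~ Binomial(12, 1/5); the Type I error rate is P(X ≥ 3).
Computing the lower-tail complement: 1 − 27262976/48828125 = 21565149/48828125.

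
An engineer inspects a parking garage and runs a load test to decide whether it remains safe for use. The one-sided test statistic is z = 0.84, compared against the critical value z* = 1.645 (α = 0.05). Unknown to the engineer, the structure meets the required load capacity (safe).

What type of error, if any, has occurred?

Neither — the decision is correct.

The conventional null hypothesis is that the structure meets the required load capacity (safe).
Since z = 0.84 ≤ z* = 1.645, H₀ is not rejected.
H₀ is true (actually the structure meets the required load capacity (safe)).
The decision matches the true state — no error.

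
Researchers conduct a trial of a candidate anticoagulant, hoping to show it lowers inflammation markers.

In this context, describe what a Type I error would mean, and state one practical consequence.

A Type I error would mean concluding that the drug lowers inflammation markers when in fact the drug has no effect on inflammation markers. Consequence: resources are spent bringing an ineffective treatment to market.

With the conventional null hypothesis that the drug has no effect on inflammation markers:
A Type I error is rejecting H₀ when H₀ is true.
Here that means concluding that the drug is effective when actually the drug has no effect on inflammation markers.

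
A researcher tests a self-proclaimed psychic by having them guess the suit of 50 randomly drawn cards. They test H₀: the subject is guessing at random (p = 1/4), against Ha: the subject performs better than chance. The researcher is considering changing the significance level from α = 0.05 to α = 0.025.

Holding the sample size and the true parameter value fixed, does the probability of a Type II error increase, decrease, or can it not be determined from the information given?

A smaller α moves the rejection region further into the tail. With the alternative true, more outcomes now fall outside the rejection region, so failing to reject becomes more likely.

It increases.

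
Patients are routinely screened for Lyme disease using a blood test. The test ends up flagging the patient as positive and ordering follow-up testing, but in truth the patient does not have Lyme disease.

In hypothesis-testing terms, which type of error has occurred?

The null hypothesis here is that the patient does not have Lyme disease.
'Flagging the patient as positive and ordering follow-up testing' corresponds to rejecting H₀.
H₀ was rejected but H₀ is true — a Type I error (false positive).

Type I error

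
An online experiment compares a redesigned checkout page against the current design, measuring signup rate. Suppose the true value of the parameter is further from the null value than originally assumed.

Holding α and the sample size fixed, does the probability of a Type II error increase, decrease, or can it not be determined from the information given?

It decreases.

A larger true effect moves the Ha sampling distribution further from the H₀ critical value, making rejection more likely when Ha is true.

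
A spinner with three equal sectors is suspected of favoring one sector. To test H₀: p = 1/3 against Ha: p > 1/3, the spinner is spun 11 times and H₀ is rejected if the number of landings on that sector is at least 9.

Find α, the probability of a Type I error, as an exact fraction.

The Type I error probability is α = P(Y ≥ 9) computed under H₀, where Y ~ Binomial(11, 1/3).
Summing C(11,j)(1/3)^j(2/3)^{11−j} for j = 9,…,11 gives 1/729.

1/729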